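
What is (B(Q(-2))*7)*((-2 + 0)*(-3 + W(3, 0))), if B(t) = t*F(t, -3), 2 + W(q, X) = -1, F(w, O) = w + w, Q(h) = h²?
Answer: 2688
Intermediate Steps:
F(w, O) = 2*w
W(q, X) = -3 (W(q, X) = -2 - 1 = -3)
B(t) = 2*t² (B(t) = t*(2*t) = 2*t²)
(B(Q(-2))*7)*((-2 + 0)*(-3 + W(3, 0))) = ((2*((-2)²)²)*7)*((-2 + 0)*(-3 - 3)) = ((2*4²)*7)*(-2*(-6)) = ((2*16)*7)*12 = (32*7)*12 = 224*12 = 2688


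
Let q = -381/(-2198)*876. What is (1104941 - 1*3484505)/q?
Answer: -145285602/9271 ≈ -15671.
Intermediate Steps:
q = 166878/1099 (q = -381*(-1/2198)*876 = (381/2198)*876 = 166878/1099 ≈ 151.85)
(1104941 - 1*3484505)/q = (1104941 - 1*3484505)/(166878/1099) = (1104941 - 3484505)*(1099/166878) = -2379564*1099/166878 = -145285602/9271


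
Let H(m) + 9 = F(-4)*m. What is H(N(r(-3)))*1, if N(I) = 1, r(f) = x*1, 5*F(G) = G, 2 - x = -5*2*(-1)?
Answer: -49/5 ≈ -9.8000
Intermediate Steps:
x = -8 (x = 2 - (-5*2)*(-1) = 2 - (-10)*(-1) = 2 - 1*10 = 2 - 10 = -8)
F(G) = G/5
r(f) = -8 (r(f) = -8*1 = -8)
H(m) = -9 - 4*m/5 (H(m) = -9 + ((1/5)*(-4))*m = -9 - 4*m/5)
H(N(r(-3)))*1 = (-9 - 4/5*1)*1 = (-9 - 4/5)*1 = -49/5*1 = -49/5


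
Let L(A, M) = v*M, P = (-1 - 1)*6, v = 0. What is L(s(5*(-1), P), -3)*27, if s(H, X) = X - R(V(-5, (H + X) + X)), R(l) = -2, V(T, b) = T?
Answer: 0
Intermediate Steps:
P = -12 (P = -2*6 = -12)
s(H, X) = 2 + X (s(H, X) = X - 1*(-2) = X + 2 = 2 + X)
L(A, M) = 0 (L(A, M) = 0*M = 0)
L(s(5*(-1), P), -3)*27 = 0*27 = 0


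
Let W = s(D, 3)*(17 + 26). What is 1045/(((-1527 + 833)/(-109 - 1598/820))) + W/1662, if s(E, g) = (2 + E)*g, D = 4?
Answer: 2640835809/15763516 ≈ 167.53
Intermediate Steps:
s(E, g) = g*(2 + E)
W = 774 (W = (3*(2 + 4))*(17 + 26) = (3*6)*43 = 18*43 = 774)
1045/(((-1527 + 833)/(-109 - 1598/820))) + W/1662 = 1045/(((-1527 + 833)/(-109 - 1598/820))) + 774/1662 = 1045/((-694/(-109 - 1598*1/820))) + 774*(1/1662) = 1045/((-694/(-109 - 799/410))) + 129/277 = 1045/((-694/(-45489/410))) + 129/277 = 1045/((-694*(-410/45489))) + 129/277 = 1045/(284540/45489) + 129/277 = 1045*(45489/284540) + 129/277 = 9507201/56908 + 129/277 = 2640835809/15763516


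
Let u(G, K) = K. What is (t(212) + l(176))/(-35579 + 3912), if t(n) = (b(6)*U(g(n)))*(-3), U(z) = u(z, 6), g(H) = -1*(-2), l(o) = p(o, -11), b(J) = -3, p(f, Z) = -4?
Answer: -50/31667 ≈ -0.0015789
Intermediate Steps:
l(o) = -4
g(H) = 2
U(z) = 6
t(n) = 54 (t(n) = -3*6*(-3) = -18*(-3) = 54)
(t(212) + l(176))/(-35579 + 3912) = (54 - 4)/(-35579 + 3912) = 50/(-31667) = 50*(-1/31667) = -50/31667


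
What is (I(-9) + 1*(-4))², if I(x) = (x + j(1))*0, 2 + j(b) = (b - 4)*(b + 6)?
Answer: 16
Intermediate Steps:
j(b) = -2 + (-4 + b)*(6 + b) (j(b) = -2 + (b - 4)*(b + 6) = -2 + (-4 + b)*(6 + b))
I(x) = 0 (I(x) = (x + (-26 + 1² + 2*1))*0 = (x + (-26 + 1 + 2))*0 = (x - 23)*0 = (-23 + x)*0 = 0)
(I(-9) + 1*(-4))² = (0 + 1*(-4))² = (0 - 4)² = (-4)² = 16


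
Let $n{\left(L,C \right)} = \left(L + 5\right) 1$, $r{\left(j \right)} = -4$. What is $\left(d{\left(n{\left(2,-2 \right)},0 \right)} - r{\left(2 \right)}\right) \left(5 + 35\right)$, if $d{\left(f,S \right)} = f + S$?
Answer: $440$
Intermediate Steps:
$n{\left(L,C \right)} = 5 + L$ ($n{\left(L,C \right)} = \left(5 + L\right) 1 = 5 + L$)
$d{\left(f,S \right)} = S + f$
$\left(d{\left(n{\left(2,-2 \right)},0 \right)} - r{\left(2 \right)}\right) \left(5 + 35\right) = \left(\left(0 + \left(5 + 2\right)\right) - -4\right) \left(5 + 35\right) = \left(\left(0 + 7\right) + 4\right) 40 = \left(7 + 4\right) 40 = 11 \cdot 40 = 440$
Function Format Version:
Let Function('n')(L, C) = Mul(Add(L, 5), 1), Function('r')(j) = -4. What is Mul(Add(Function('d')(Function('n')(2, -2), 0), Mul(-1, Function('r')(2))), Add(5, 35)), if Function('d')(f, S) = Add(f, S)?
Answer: 440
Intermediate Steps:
Function('n')(L, C) = Add(5, L) (Function('n')(L, C) = Mul(Add(5, L), 1) = Add(5, L))
Function('d')(f, S) = Add(S, f)
Mul(Add(Function('d')(Function('n')(2, -2), 0), Mul(-1, Function('r')(2))), Add(5, 35)) = Mul(Add(Add(0, Add(5, 2)), Mul(-1, -4)), Add(5, 35)) = Mul(Add(Add(0, 7), 4), 40) = Mul(Add(7, 4), 40) = Mul(11, 40) = 440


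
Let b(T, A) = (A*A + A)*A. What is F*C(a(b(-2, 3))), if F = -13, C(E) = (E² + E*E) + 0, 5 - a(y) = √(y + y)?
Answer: -2522 + 1560*√2 ≈ -315.83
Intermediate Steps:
b(T, A) = A*(A + A²) (b(T, A) = (A² + A)*A = (A + A²)*A = A*(A + A²))
a(y) = 5 - √2*√y (a(y) = 5 - √(y + y) = 5 - √(2*y) = 5 - √2*√y)
C(E) = 2*E² (C(E) = (E² + E²) + 0 = 2*E² + 0 = 2*E²)
F*C(a(b(-2, 3))) = -26*(5 - √2*√(3²*(1 + 3)))² = -26*(5 - √2*√(9*4))² = -26*(5 - √2*√36)² = -26*(5 - 1*√2*6)² = -26*(5 - 6*√2)²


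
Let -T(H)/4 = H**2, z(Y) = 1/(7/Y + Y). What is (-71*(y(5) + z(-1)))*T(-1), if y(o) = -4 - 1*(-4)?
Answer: -71/2 ≈ -35.500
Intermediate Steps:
y(o) = 0 (y(o) = -4 + 4 = 0)
z(Y) = 1/(Y + 7/Y)
T(H) = -4*H**2
(-71*(y(5) + z(-1)))*T(-1) = (-71*(0 - 1/(7 + (-1)**2)))*(-4*(-1)**2) = (-71*(0 - 1/(7 + 1)))*(-4*1) = -71*(0 - 1/8)*(-4) = -71*(-1/8)*(-4) = (71/8)*(-4) = -71/2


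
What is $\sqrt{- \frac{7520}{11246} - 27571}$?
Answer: $\frac{i \sqrt{871764577139}}{5623} \approx 166.05 i$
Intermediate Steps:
$\sqrt{- \frac{7520}{11246} - 27571} = \sqrt{\left(-7520\right) \frac{1}{11246} - 27571} = \sqrt{- \frac{3760}{5623} - 27571} = \sqrt{- \frac{155035493}{5623}} = \frac{i \sqrt{871764577139}}{5623}$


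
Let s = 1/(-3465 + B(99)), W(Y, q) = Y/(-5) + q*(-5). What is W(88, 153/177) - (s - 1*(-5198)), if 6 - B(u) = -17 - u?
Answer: -5147808516/986185 ≈ -5219.9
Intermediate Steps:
B(u) = 23 + u (B(u) = 6 - (-17 - u) = 6 + (17 + u) = 23 + u)
W(Y, q) = -5*q - Y/5 (W(Y, q) = Y*(-⅕) - 5*q = -Y/5 - 5*q = -5*q - Y/5)
s = -1/3343 (s = 1/(-3465 + (23 + 99)) = 1/(-3465 + 122) = 1/(-3343) = -1/3343 ≈ -0.00029913)
W(88, 153/177) - (s - 1*(-5198)) = (-765/177 - ⅕*88) - (-1/3343 - 1*(-5198)) = (-765/177 - 88/5) - (-1/3343 + 5198) = (-5*51/59 - 88/5) - 1*17376913/3343 = (-255/59 - 88/5) - 17376913/3343 = -6467/295 - 17376913/3343 = -5147808516/986185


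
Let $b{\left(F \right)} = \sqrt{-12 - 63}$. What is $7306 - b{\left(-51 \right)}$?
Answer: $7306 - 5 i \sqrt{3} \approx 7306.0 - 8.6602 i$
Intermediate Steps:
$b{\left(F \right)} = 5 i \sqrt{3}$ ($b{\left(F \right)} = \sqrt{-75} = 5 i \sqrt{3}$)
$7306 - b{\left(-51 \right)} = 7306 - 5 i \sqrt{3}$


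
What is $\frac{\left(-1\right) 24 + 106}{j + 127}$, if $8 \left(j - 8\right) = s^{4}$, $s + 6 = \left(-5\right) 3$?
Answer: $\frac{656}{195561} \approx 0.0033545$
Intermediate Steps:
$s = -21$ ($s = -6 - 15 = -21$)
$j = \frac{194545}{8}$ ($j = 8 + \frac{\left(-21\right)^{4}}{8} = 8 + \frac{1}{8} \cdot 194481 = 8 + \frac{194481}{8} = \frac{194545}{8} \approx 24318.0$)
$\frac{\left(-1\right) 24 + 106}{j + 127} = \frac{\left(-1\right) 24 + 106}{\frac{194545}{8} + 127} = \frac{-24 + 106}{\frac{195561}{8}} = 82 \cdot \frac{8}{195561} = \frac{656}{195561}$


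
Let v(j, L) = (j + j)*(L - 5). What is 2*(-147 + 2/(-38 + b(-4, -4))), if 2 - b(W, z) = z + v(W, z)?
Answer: -7645/26 ≈ -294.04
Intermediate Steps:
v(j, L) = 2*j*(-5 + L) (v(j, L) = (2*j)*(-5 + L) = 2*j*(-5 + L))
b(W, z) = 2 - z - 2*W*(-5 + z) (b(W, z) = 2 - (z + 2*W*(-5 + z)) = 2 + (-z - 2*W*(-5 + z)) = 2 - z - 2*W*(-5 + z))
2*(-147 + 2/(-38 + b(-4, -4))) = 2*(-147 + 2/(-38 + (2 - 1*(-4) - 2*(-4)*(-5 - 4)))) = 2*(-147 + 2/(-38 + (2 + 4 - 2*(-4)*(-9)))) = 2*(-147 + 2/(-38 + (2 + 4 - 72))) = 2*(-147 + 2/(-38 - 66)) = 2*(-147 + 2/(-104)) = 2*(-147 + 2*(-1/104)) = 2*(-147 - 1/52) = 2*(-7645/52) = -7645/26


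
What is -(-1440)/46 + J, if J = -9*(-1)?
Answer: 927/23 ≈ 40.304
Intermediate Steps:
J = 9
-(-1440)/46 + J = -(-1440)/46 + 9 = -36*(-20/23) + 9 = 720/23 + 9 = 927/23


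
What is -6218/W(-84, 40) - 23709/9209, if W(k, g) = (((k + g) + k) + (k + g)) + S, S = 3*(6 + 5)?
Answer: 53966011/1280051 ≈ 42.159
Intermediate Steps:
S = 33 (S = 3*11 = 33)
W(k, g) = 33 + 2*g + 3*k (W(k, g) = (((k + g) + k) + (k + g)) + 33 = (((g + k) + k) + (g + k)) + 33 = ((g + 2*k) + (g + k)) + 33 = (2*g + 3*k) + 33 = 33 + 2*g + 3*k)
-6218/W(-84, 40) - 23709/9209 = -6218/(33 + 2*40 + 3*(-84)) - 23709/9209 = -6218/(33 + 80 - 252) - 23709*1/9209 = -6218/(-139) - 23709/9209 = -6218*(-1/139) - 23709/9209 = 6218/139 - 23709/9209 = 53966011/1280051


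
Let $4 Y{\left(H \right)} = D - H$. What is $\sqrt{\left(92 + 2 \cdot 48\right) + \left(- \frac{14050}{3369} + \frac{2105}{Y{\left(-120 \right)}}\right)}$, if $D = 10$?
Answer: $\frac{2 \sqrt{119214163887}}{43797} \approx 15.767$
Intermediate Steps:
$Y{\left(H \right)} = \frac{5}{2} - \frac{H}{4}$ ($Y{\left(H \right)} = \frac{10 - H}{4} = \frac{5}{2} - \frac{H}{4}$)
$\sqrt{\left(92 + 2 \cdot 48\right) + \left(- \frac{14050}{3369} + \frac{2105}{Y{\left(-120 \right)}}\right)} = \sqrt{\left(92 + 2 \cdot 48\right) + \left(- \frac{14050}{3369} + \frac{2105}{\frac{5}{2} - -30}\right)} = \sqrt{\left(92 + 96\right) + \left(\left(-14050\right) \frac{1}{3369} + \frac{2105}{\frac{5}{2} + 30}\right)} = \sqrt{188 - \left(\frac{14050}{3369} - \frac{2105}{\frac{65}{2}}\right)} = \sqrt{188 + \left(- \frac{14050}{3369} + 2105 \cdot \frac{2}{65}\right)} = \sqrt{188 + \left(- \frac{14050}{3369} + \frac{842}{13}\right)} = \sqrt{188 + \frac{2654048}{43797}} = \sqrt{\frac{10887884}{43797}} = \frac{2 \sqrt{119214163887}}{43797}$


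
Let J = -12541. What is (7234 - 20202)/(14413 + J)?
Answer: -1621/234 ≈ -6.9274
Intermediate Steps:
(7234 - 20202)/(14413 + J) = (7234 - 20202)/(14413 - 12541) = -12968/1872 = -12968*1/1872 = -1621/234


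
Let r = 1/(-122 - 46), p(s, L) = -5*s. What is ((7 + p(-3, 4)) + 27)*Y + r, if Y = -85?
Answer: -699721/168 ≈ -4165.0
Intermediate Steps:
r = -1/168 (r = 1/(-168) = -1/168 ≈ -0.0059524)
((7 + p(-3, 4)) + 27)*Y + r = ((7 - 5*(-3)) + 27)*(-85) - 1/168 = ((7 + 15) + 27)*(-85) - 1/168 = (22 + 27)*(-85) - 1/168 = 49*(-85) - 1/168 = -4165 - 1/168 = -699721/168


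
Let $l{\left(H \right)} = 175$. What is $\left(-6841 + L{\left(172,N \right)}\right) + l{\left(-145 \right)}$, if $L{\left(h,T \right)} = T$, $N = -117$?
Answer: $-6783$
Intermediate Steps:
$\left(-6841 + L{\left(172,N \right)}\right) + l{\left(-145 \right)} = \left(-6841 - 117\right) + 175 = -6958 + 175 = -6783$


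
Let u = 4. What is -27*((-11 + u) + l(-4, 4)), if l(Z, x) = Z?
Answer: 297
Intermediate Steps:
-27*((-11 + u) + l(-4, 4)) = -27*((-11 + 4) - 4) = -27*(-7 - 4) = -27*(-11) = 297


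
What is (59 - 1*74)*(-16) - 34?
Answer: 206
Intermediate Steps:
(59 - 1*74)*(-16) - 34 = (59 - 74)*(-16) - 34 = -15*(-16) - 34 = 240 - 34 = 206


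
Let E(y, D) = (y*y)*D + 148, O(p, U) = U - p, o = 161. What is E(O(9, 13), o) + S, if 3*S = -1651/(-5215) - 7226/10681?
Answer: 455171914121/167104245 ≈ 2723.9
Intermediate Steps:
E(y, D) = 148 + D*y² (E(y, D) = y²*D + 148 = D*y² + 148 = 148 + D*y²)
S = -20049259/167104245 (S = (-1651/(-5215) - 7226/10681)/3 = (-1651*(-1/5215) - 7226*1/10681)/3 = (1651/5215 - 7226/10681)/3 = (⅓)*(-20049259/55701415) = -20049259/167104245 ≈ -0.11998)
E(O(9, 13), o) + S = (148 + 161*(13 - 1*9)²) - 20049259/167104245 = (148 + 161*(13 - 9)²) - 20049259/167104245 = (148 + 161*4²) - 20049259/167104245 = (148 + 161*16) - 20049259/167104245 = (148 + 2576) - 20049259/167104245 = 2724 - 20049259/167104245 = 455171914121/167104245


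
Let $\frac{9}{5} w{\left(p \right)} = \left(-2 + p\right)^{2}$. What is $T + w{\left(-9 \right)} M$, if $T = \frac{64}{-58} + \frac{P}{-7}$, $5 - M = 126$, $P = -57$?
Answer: $- \frac{14847754}{1827} \approx -8126.9$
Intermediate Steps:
$M = -121$ ($M = 5 - 126 = -121$)
$T = \frac{1429}{203}$ ($T = \frac{64}{-58} - \frac{57}{-7} = 64 \left(- \frac{1}{58}\right) - - \frac{57}{7} = - \frac{32}{29} + \frac{57}{7} = \frac{1429}{203} \approx 7.0394$)
$w{\left(p \right)} = \frac{5 \left(-2 + p\right)^{2}}{9}$
$T + w{\left(-9 \right)} M = \frac{1429}{203} + \frac{5 \left(-2 - 9\right)^{2}}{9} \left(-121\right) = \frac{1429}{203} + \frac{5 \left(-11\right)^{2}}{9} \left(-121\right) = \frac{1429}{203} + \frac{5}{9} \cdot 121 \left(-121\right) = \frac{1429}{203} + \frac{605}{9} \left(-121\right) = \frac{1429}{203} - \frac{73205}{9} = - \frac{14847754}{1827}$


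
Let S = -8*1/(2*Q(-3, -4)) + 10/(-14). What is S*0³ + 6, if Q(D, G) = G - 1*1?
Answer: 6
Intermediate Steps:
Q(D, G) = -1 + G (Q(D, G) = G - 1 = -1 + G)
S = 3/35 (S = -8*1/(2*(-1 - 4)) + 10/(-14) = -8/(2*(-5)) + 10*(-1/14) = -8/(-10) - 5/7 = -8*(-⅒) - 5/7 = ⅘ - 5/7 = 3/35 ≈ 0.085714)
S*0³ + 6 = (3/35)*0³ + 6 = (3/35)*0 + 6 = 0 + 6 = 6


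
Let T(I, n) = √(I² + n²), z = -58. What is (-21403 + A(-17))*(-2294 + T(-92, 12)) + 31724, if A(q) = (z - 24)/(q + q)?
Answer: 835119448/17 - 1455240*√538/17 ≈ 4.7139e+7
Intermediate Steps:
A(q) = -41/q (A(q) = (-58 - 24)/(q + q) = -82*1/(2*q) = -41/q)
(-21403 + A(-17))*(-2294 + T(-92, 12)) + 31724 = (-21403 - 41/(-17))*(-2294 + √((-92)² + 12²)) + 31724 = (-21403 - 41*(-1/17))*(-2294 + √(8464 + 144)) + 31724 = (-21403 + 41/17)*(-2294 + √8608) + 31724 = -363810*(-2294 + 4*√538)/17 + 31724 = (834580140/17 - 1455240*√538/17) + 31724 = 835119448/17 - 1455240*√538/17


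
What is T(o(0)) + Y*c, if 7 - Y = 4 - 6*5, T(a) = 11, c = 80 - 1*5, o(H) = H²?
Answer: 2486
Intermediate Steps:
c = 75 (c = 80 - 5 = 75)
Y = 33 (Y = 7 - (4 - 6*5) = 7 - (4 - 30) = 7 - 1*(-26) = 7 + 26 = 33)
T(o(0)) + Y*c = 11 + 33*75 = 11 + 2475 = 2486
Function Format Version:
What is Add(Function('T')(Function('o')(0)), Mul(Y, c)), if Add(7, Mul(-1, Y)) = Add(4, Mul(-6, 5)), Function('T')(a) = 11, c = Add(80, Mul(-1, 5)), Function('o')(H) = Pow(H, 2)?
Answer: 2486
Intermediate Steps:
c = 75 (c = Add(80, -5) = 75)
Y = 33 (Y = Add(7, Mul(-1, Add(4, Mul(-6, 5)))) = Add(7, Mul(-1, Add(4, -30))) = Add(7, Mul(-1, -26)) = Add(7, 26) = 33)
Add(Function('T')(Function('o')(0)), Mul(Y, c)) = Add(11, Mul(33, 75)) = Add(11, 2475) = 2486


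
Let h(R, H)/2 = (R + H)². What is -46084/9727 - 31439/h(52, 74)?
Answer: -1769066321/308851704 ≈ -5.7279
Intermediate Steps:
h(R, H) = 2*(H + R)² (h(R, H) = 2*(R + H)² = 2*(H + R)²)
-46084/9727 - 31439/h(52, 74) = -46084/9727 - 31439*1/(2*(74 + 52)²) = -46084*1/9727 - 31439/(2*126²) = -46084/9727 - 31439/(2*15876) = -46084/9727 - 31439/31752 = -1769066321/308851704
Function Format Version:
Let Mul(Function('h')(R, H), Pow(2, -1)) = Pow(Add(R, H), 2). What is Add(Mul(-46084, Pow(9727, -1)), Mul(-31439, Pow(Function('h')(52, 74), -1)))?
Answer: Rational(-1769066321, 308851704) ≈ -5.7279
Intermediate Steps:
Function('h')(R, H) = Mul(2, Pow(Add(H, R), 2)) (Function('h')(R, H) = Mul(2, Pow(Add(R, H), 2)) = Mul(2, Pow(Add(H, R), 2)))
Add(Mul(-46084, Pow(9727, -1)), Mul(-31439, Pow(Function('h')(52, 74), -1))) = Add(Mul(-46084, Pow(9727, -1)), Mul(-31439, Pow(Mul(2, Pow(Add(74, 52), 2)), -1))) = Add(Mul(-46084, Rational(1, 9727)), Mul(-31439, Pow(Mul(2, Pow(126, 2)), -1))) = Add(Rational(-46084, 9727), Mul(-31439, Pow(Mul(2, 15876), -1))) = Add(Rational(-46084, 9727), Mul(-31439, Pow(31752, -1))) = Add(Rational(-46084, 9727), Mul(-31439, Rational(1, 31752))) = Add(Rational(-46084, 9727), Rational(-31439, 31752)) = Rational(-1769066321, 308851704)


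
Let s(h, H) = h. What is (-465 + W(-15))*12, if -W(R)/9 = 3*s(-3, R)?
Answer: -4608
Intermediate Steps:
W(R) = 81 (W(R) = -27*(-3) = -9*(-9) = 81)
(-465 + W(-15))*12 = (-465 + 81)*12 = -384*12 = -4608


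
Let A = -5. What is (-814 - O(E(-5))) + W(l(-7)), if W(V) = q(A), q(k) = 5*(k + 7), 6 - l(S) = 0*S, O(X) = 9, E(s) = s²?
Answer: -813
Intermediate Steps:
l(S) = 6 (l(S) = 6 - 0*S = 6 - 1*0 = 6 + 0 = 6)
q(k) = 35 + 5*k (q(k) = 5*(7 + k) = 35 + 5*k)
W(V) = 10 (W(V) = 35 + 5*(-5) = 35 - 25 = 10)
(-814 - O(E(-5))) + W(l(-7)) = (-814 - 1*9) + 10 = (-814 - 9) + 10 = -823 + 10 = -813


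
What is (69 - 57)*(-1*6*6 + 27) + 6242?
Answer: 6134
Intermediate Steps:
(69 - 57)*(-1*6*6 + 27) + 6242 = 12*(-6*6 + 27) + 6242 = 12*(-36 + 27) + 6242 = 12*(-9) + 6242 = -108 + 6242 = 6134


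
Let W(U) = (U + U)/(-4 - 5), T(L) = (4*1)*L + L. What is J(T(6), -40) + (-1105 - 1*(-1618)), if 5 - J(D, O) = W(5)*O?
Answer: 4262/9 ≈ 473.56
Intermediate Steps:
T(L) = 5*L (T(L) = 4*L + L = 5*L)
W(U) = -2*U/9 (W(U) = (2*U)/(-9) = (2*U)*(-1/9) = -2*U/9)
J(D, O) = 5 + 10*O/9 (J(D, O) = 5 - (-2/9*5)*O = 5 - (-10)*O/9 = 5 + 10*O/9)
J(T(6), -40) + (-1105 - 1*(-1618)) = (5 + (10/9)*(-40)) + (-1105 - 1*(-1618)) = (5 - 400/9) + (-1105 + 1618) = -355/9 + 513 = 4262/9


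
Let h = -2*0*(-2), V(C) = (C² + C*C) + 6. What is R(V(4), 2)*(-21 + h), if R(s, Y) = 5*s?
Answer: -3990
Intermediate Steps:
V(C) = 6 + 2*C² (V(C) = (C² + C²) + 6 = 2*C² + 6 = 6 + 2*C²)
h = 0 (h = 0*(-2) = 0)
R(V(4), 2)*(-21 + h) = (5*(6 + 2*4²))*(-21 + 0) = (5*(6 + 2*16))*(-21) = (5*(6 + 32))*(-21) = (5*38)*(-21) = 190*(-21) = -3990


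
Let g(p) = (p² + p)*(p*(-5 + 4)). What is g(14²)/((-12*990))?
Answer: 945994/1485 ≈ 637.03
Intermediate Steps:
g(p) = -p*(p + p²) (g(p) = (p + p²)*(p*(-1)) = (p + p²)*(-p) = -p*(p + p²))
g(14²)/((-12*990)) = ((14²)²*(-1 - 1*14²))/((-12*990)) = (196²*(-1 - 1*196))/(-11880) = (38416*(-1 - 196))*(-1/11880) = (38416*(-197))*(-1/11880) = -7567952*(-1/11880) = 945994/1485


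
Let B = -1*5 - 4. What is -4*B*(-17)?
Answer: -612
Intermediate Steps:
B = -9 (B = -5 - 4 = -9)
-4*B*(-17) = -4*(-9)*(-17) = 36*(-17) = -612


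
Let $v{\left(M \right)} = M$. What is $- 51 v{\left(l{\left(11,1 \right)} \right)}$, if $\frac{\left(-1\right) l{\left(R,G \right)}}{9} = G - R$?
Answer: $-4590$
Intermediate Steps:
$l{\left(R,G \right)} = - 9 G + 9 R$ ($l{\left(R,G \right)} = - 9 \left(G - R\right) = - 9 G + 9 R$)
$- 51 v{\left(l{\left(11,1 \right)} \right)} = - 51 \left(\left(-9\right) 1 + 9 \cdot 11\right) = - 51 \left(-9 + 99\right) = \left(-51\right) 90 = -4590$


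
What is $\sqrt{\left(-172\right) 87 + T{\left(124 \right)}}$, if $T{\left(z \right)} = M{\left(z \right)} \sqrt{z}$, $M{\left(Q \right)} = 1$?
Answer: $\sqrt{-14964 + 2 \sqrt{31}} \approx 122.28 i$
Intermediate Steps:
$T{\left(z \right)} = \sqrt{z}$ ($T{\left(z \right)} = 1 \sqrt{z} = \sqrt{z}$)
$\sqrt{\left(-172\right) 87 + T{\left(124 \right)}} = \sqrt{\left(-172\right) 87 + \sqrt{124}} = \sqrt{-14964 + 2 \sqrt{31}}$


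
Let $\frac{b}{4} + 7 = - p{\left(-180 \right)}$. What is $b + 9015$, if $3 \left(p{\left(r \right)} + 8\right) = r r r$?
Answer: $7785019$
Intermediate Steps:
$p{\left(r \right)} = -8 + \frac{r^{3}}{3}$ ($p{\left(r \right)} = -8 + \frac{r r r}{3} = -8 + \frac{r^{2} r}{3} = -8 + \frac{r^{3}}{3}$)
$b = 7776004$ ($b = -28 + 4 \left(- (-8 + \frac{\left(-180\right)^{3}}{3})\right) = -28 + 4 \left(- (-8 + \frac{1}{3} \left(-5832000\right))\right) = -28 + 4 \left(- (-8 - 1944000)\right) = -28 + 4 \left(\left(-1\right) \left(-1944008\right)\right) = -28 + 4 \cdot 1944008 = -28 + 7776032 = 7776004$)
$b + 9015 = 7776004 + 9015 = 7785019$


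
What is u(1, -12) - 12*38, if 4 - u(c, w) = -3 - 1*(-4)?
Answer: -453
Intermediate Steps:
u(c, w) = 3 (u(c, w) = 4 - (-3 - 1*(-4)) = 4 - (-3 + 4) = 4 - 1*1 = 4 - 1 = 3)
u(1, -12) - 12*38 = 3 - 12*38 = 3 - 456 = -453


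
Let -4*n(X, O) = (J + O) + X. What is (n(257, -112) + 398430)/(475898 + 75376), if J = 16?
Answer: 1593559/2205096 ≈ 0.72267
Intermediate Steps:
n(X, O) = -4 - O/4 - X/4 (n(X, O) = -((16 + O) + X)/4 = -(16 + O + X)/4 = -4 - O/4 - X/4)
(n(257, -112) + 398430)/(475898 + 75376) = ((-4 - ¼*(-112) - ¼*257) + 398430)/(475898 + 75376) = ((-4 + 28 - 257/4) + 398430)/551274 = (-161/4 + 398430)*(1/551274) = (1593559/4)*(1/551274) = 1593559/2205096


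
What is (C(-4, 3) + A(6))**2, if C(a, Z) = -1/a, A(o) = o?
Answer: 625/16 ≈ 39.063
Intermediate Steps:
(C(-4, 3) + A(6))**2 = (-1/(-4) + 6)**2 = (-1*(-1/4) + 6)**2 = (1/4 + 6)**2 = (25/4)**2 = 625/16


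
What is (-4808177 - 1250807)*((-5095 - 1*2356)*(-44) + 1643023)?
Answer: -11941451619128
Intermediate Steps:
(-4808177 - 1250807)*((-5095 - 1*2356)*(-44) + 1643023) = -6058984*((-5095 - 2356)*(-44) + 1643023) = -6058984*(-7451*(-44) + 1643023) = -6058984*(327844 + 1643023) = -6058984*1970867 = -11941451619128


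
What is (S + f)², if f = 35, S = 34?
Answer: 4761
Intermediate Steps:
(S + f)² = (34 + 35)² = 69² = 4761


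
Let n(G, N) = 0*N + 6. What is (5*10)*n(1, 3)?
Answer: 300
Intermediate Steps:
n(G, N) = 6 (n(G, N) = 0 + 6 = 6)
(5*10)*n(1, 3) = (5*10)*6 = 50*6 = 300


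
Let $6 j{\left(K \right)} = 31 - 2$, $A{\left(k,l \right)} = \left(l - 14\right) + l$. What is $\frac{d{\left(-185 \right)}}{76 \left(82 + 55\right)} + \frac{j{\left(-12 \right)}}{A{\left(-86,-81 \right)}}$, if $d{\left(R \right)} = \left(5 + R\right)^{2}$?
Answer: $\frac{8478113}{2748768} \approx 3.0843$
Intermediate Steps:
$A{\left(k,l \right)} = -14 + 2 l$ ($A{\left(k,l \right)} = \left(l - 14\right) + l = \left(-14 + l\right) + l = -14 + 2 l$)
$j{\left(K \right)} = \frac{29}{6}$ ($j{\left(K \right)} = \frac{31 - 2}{6} = \frac{1}{6} \cdot 29 = \frac{29}{6}$)
$\frac{d{\left(-185 \right)}}{76 \left(82 + 55\right)} + \frac{j{\left(-12 \right)}}{A{\left(-86,-81 \right)}} = \frac{\left(5 - 185\right)^{2}}{76 \left(82 + 55\right)} + \frac{29}{6 \left(-14 + 2 \left(-81\right)\right)} = \frac{\left(-180\right)^{2}}{76 \cdot 137} + \frac{29}{6 \left(-14 - 162\right)} = \frac{32400}{10412} + \frac{29}{6 \left(-176\right)} = 32400 \cdot \frac{1}{10412} + \frac{29}{6} \left(- \frac{1}{176}\right) = \frac{8100}{2603} - \frac{29}{1056} = \frac{8478113}{2748768}$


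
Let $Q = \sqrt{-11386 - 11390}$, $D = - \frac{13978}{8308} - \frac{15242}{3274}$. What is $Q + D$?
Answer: $- \frac{43098627}{6800098} + 2 i \sqrt{5694} \approx -6.3379 + 150.92 i$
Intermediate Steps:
$D = - \frac{43098627}{6800098}$ ($D = \left(-13978\right) \frac{1}{8308} - \frac{7621}{1637} = - \frac{6989}{4154} - \frac{7621}{1637} = - \frac{43098627}{6800098} \approx -6.3379$)
$Q = 2 i \sqrt{5694}$ ($Q = \sqrt{-22776} = 2 i \sqrt{5694} \approx 150.92 i$)
$Q + D = 2 i \sqrt{5694} - \frac{43098627}{6800098} = - \frac{43098627}{6800098} + 2 i \sqrt{5694}$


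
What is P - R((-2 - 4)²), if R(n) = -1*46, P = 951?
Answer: 997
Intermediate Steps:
R(n) = -46
P - R((-2 - 4)²) = 951 - 1*(-46) = 951 + 46 = 997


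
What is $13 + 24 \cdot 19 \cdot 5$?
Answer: $2293$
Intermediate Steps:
$13 + 24 \cdot 19 \cdot 5 = 13 + 24 \cdot 95 = 13 + 2280 = 2293$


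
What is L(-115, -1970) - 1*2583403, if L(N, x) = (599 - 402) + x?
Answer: -2585176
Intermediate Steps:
L(N, x) = 197 + x
L(-115, -1970) - 1*2583403 = (197 - 1970) - 1*2583403 = -1773 - 2583403 = -2585176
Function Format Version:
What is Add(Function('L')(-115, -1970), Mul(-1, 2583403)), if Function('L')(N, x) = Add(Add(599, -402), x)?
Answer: -2585176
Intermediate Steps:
Function('L')(N, x) = Add(197, x)
Add(Function('L')(-115, -1970), Mul(-1, 2583403)) = Add(Add(197, -1970), Mul(-1, 2583403)) = Add(-1773, -2583403) = -2585176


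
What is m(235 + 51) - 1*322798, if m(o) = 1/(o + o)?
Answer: -184640455/572 ≈ -3.2280e+5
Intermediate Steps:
m(o) = 1/(2*o)
m(235 + 51) - 1*322798 = 1/(2*(235 + 51)) - 1*322798 = (1/2)/286 - 322798 = (1/2)*(1/286) - 322798 = 1/572 - 322798 = -184640455/572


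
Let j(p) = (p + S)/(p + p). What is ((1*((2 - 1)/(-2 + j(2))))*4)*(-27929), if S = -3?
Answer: 446864/9 ≈ 49652.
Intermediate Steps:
j(p) = (-3 + p)/(2*p) (j(p) = (p - 3)/(p + p) = (-3 + p)/((2*p)) = (-3 + p)*(1/(2*p)) = (-3 + p)/(2*p))
((1*((2 - 1)/(-2 + j(2))))*4)*(-27929) = ((1*((2 - 1)/(-2 + (½)*(-3 + 2)/2)))*4)*(-27929) = ((1*(1/(-2 + (½)*(½)*(-1))))*4)*(-27929) = ((1*(1/(-2 - ¼)))*4)*(-27929) = ((1*(1/(-9/4)))*4)*(-27929) = ((1*(1*(-4/9)))*4)*(-27929) = ((1*(-4/9))*4)*(-27929) = -4/9*4*(-27929) = -16/9*(-27929) = 446864/9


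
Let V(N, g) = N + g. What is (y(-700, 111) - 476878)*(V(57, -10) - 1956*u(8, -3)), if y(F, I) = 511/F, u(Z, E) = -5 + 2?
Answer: -56414753759/20 ≈ -2.8207e+9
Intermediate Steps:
u(Z, E) = -3
(y(-700, 111) - 476878)*(V(57, -10) - 1956*u(8, -3)) = (511/(-700) - 476878)*((57 - 10) - 1956*(-3)) = (511*(-1/700) - 476878)*(47 + 5868) = (-73/100 - 476878)*5915 = -47687873/100*5915 = -56414753759/20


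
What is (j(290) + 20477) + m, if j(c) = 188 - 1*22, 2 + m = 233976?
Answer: 254617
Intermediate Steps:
m = 233974 (m = -2 + 233976 = 233974)
j(c) = 166 (j(c) = 188 - 22 = 166)
(j(290) + 20477) + m = (166 + 20477) + 233974 = 20643 + 233974 = 254617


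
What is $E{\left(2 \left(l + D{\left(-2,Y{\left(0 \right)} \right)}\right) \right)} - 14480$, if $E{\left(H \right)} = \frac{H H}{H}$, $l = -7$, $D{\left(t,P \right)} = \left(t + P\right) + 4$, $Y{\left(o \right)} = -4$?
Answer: $-14498$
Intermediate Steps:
$D{\left(t,P \right)} = 4 + P + t$ ($D{\left(t,P \right)} = \left(P + t\right) + 4 = 4 + P + t$)
$E{\left(H \right)} = H$ ($E{\left(H \right)} = \frac{H^{2}}{H} = H$)
$E{\left(2 \left(l + D{\left(-2,Y{\left(0 \right)} \right)}\right) \right)} - 14480 = 2 \left(-7 - 2\right) - 14480 = 2 \left(-9\right) - 14480 = -18 - 14480 = -14498$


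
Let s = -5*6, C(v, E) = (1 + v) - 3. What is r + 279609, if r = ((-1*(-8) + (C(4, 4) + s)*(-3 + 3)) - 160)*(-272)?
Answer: 320953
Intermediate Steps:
C(v, E) = -2 + v
s = -30
r = 41344 (r = ((-1*(-8) + ((-2 + 4) - 30)*(-3 + 3)) - 160)*(-272) = ((8 + (2 - 30)*0) - 160)*(-272) = ((8 - 28*0) - 160)*(-272) = ((8 + 0) - 160)*(-272) = (8 - 160)*(-272) = -152*(-272) = 41344)
r + 279609 = 41344 + 279609 = 320953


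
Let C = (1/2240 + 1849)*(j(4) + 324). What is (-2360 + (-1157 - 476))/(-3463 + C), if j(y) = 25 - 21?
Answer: -1118040/168842561 ≈ -0.0066218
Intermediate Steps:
j(y) = 4
C = 169812201/280 (C = (1/2240 + 1849)*(4 + 324) = (1/2240 + 1849)*328 = (4141761/2240)*328 = 169812201/280 ≈ 6.0647e+5)
(-2360 + (-1157 - 476))/(-3463 + C) = (-2360 + (-1157 - 476))/(-3463 + 169812201/280) = (-2360 - 1633)/(168842561/280) = -3993*280/168842561 = -1118040/168842561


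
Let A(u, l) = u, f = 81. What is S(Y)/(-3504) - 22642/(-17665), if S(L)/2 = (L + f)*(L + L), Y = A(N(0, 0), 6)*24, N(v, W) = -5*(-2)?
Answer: -111756434/1289545 ≈ -86.663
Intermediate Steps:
N(v, W) = 10
Y = 240 (Y = 10*24 = 240)
S(L) = 4*L*(81 + L) (S(L) = 2*((L + 81)*(L + L)) = 2*((81 + L)*(2*L)) = 2*(2*L*(81 + L)) = 4*L*(81 + L))
S(Y)/(-3504) - 22642/(-17665) = (4*240*(81 + 240))/(-3504) - 22642/(-17665) = (4*240*321)*(-1/3504) - 22642*(-1/17665) = 308160*(-1/3504) + 22642/17665 = -6420/73 + 22642/17665 = -111756434/1289545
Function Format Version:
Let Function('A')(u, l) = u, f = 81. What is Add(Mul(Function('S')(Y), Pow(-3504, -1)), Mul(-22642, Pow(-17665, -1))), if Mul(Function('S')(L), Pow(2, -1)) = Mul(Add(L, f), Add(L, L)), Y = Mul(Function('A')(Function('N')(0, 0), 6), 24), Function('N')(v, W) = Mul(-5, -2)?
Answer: Rational(-111756434, 1289545) ≈ -86.663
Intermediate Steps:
Function('N')(v, W) = 10
Y = 240 (Y = Mul(10, 24) = 240)
Function('S')(L) = Mul(4, L, Add(81, L)) (Function('S')(L) = Mul(2, Mul(Add(L, 81), Add(L, L))) = Mul(2, Mul(Add(81, L), Mul(2, L))) = Mul(2, Mul(2, L, Add(81, L))) = Mul(4, L, Add(81, L)))
Add(Mul(Function('S')(Y), Pow(-3504, -1)), Mul(-22642, Pow(-17665, -1))) = Add(Mul(Mul(4, 240, Add(81, 240)), Pow(-3504, -1)), Mul(-22642, Pow(-17665, -1))) = Add(Mul(Mul(4, 240, 321), Rational(-1, 3504)), Mul(-22642, Rational(-1, 17665))) = Add(Mul(308160, Rational(-1, 3504)), Rational(22642, 17665)) = Add(Rational(-6420, 73), Rational(22642, 17665)) = Rational(-111756434, 1289545)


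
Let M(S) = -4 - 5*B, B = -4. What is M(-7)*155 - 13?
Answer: 2467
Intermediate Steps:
M(S) = 16 (M(S) = -4 - 5*(-4) = -4 + 20 = 16)
M(-7)*155 - 13 = 16*155 - 13 = 2480 - 13 = 2467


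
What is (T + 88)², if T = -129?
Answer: 1681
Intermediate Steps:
(T + 88)² = (-129 + 88)² = (-41)² = 1681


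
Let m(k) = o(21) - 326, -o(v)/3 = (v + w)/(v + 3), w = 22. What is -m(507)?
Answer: 2651/8 ≈ 331.38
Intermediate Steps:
o(v) = -3*(22 + v)/(3 + v) (o(v) = -3*(v + 22)/(v + 3) = -3*(22 + v)/(3 + v))
m(k) = -2651/8 (m(k) = 3*(-22 - 1*21)/(3 + 21) - 326 = 3*(-22 - 21)/24 - 326 = 3*(1/24)*(-43) - 326 = -43/8 - 326 = -2651/8)
-m(507) = -1*(-2651/8) = 2651/8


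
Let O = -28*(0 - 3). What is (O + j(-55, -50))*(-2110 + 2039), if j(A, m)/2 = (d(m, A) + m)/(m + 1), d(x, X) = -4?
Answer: -299904/49 ≈ -6120.5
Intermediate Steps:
O = 84 (O = -28*(-3) = 84)
j(A, m) = 2*(-4 + m)/(1 + m) (j(A, m) = 2*((-4 + m)/(m + 1)) = 2*((-4 + m)/(1 + m)) = 2*(-4 + m)/(1 + m))
(O + j(-55, -50))*(-2110 + 2039) = (84 + 2*(-4 - 50)/(1 - 50))*(-2110 + 2039) = (84 + 2*(-54)/(-49))*(-71) = (84 + 2*(-1/49)*(-54))*(-71) = (84 + 108/49)*(-71) = (4224/49)*(-71) = -299904/49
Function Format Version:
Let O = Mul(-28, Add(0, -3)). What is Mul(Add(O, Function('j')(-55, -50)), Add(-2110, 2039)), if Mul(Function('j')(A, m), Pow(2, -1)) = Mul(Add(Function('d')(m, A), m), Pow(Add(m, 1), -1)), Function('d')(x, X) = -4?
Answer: Rational(-299904, 49) ≈ -6120.5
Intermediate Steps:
O = 84 (O = Mul(-28, -3) = 84)
Function('j')(A, m) = Mul(2, Pow(Add(1, m), -1), Add(-4, m)) (Function('j')(A, m) = Mul(2, Mul(Add(-4, m), Pow(Add(m, 1), -1))) = Mul(2, Mul(Add(-4, m), Pow(Add(1, m), -1))) = Mul(2, Mul(Pow(Add(1, m), -1), Add(-4, m))) = Mul(2, Pow(Add(1, m), -1), Add(-4, m)))
Mul(Add(O, Function('j')(-55, -50)), Add(-2110, 2039)) = Mul(Add(84, Mul(2, Pow(Add(1, -50), -1), Add(-4, -50))), Add(-2110, 2039)) = Mul(Add(84, Mul(2, Pow(-49, -1), -54)), -71) = Mul(Add(84, Mul(2, Rational(-1, 49), -54)), -71) = Mul(Add(84, Rational(108, 49)), -71) = Mul(Rational(4224, 49), -71) = Rational(-299904, 49)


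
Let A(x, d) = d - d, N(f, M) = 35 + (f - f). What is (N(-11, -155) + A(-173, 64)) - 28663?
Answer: -28628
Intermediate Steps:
N(f, M) = 35 (N(f, M) = 35 + 0 = 35)
A(x, d) = 0
(N(-11, -155) + A(-173, 64)) - 28663 = (35 + 0) - 28663 = 35 - 28663 = -28628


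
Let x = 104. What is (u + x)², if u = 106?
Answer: 44100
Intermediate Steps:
(u + x)² = (106 + 104)² = 210² = 44100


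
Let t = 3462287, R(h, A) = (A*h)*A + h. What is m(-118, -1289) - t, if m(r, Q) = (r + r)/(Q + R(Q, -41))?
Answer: -7511040407833/2169387 ≈ -3.4623e+6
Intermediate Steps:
R(h, A) = h + h*A² (R(h, A) = h*A² + h = h + h*A²)
m(r, Q) = 2*r/(1683*Q) (m(r, Q) = (r + r)/(Q + Q*(1 + (-41)²)) = (2*r)/(Q + Q*(1 + 1681)) = (2*r)/(Q + Q*1682) = (2*r)/(Q + 1682*Q) = (2*r)/((1683*Q)) = (2*r)*(1/(1683*Q)) = 2*r/(1683*Q))
m(-118, -1289) - t = (2/1683)*(-118)/(-1289) - 1*3462287 = (2/1683)*(-118)*(-1/1289) - 3462287 = 236/2169387 - 3462287 = -7511040407833/2169387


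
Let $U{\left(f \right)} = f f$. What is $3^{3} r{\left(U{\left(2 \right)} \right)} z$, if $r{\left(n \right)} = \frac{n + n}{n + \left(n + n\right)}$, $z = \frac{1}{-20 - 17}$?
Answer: $- \frac{18}{37} \approx -0.48649$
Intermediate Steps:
$z = - \frac{1}{37}$ ($z = \frac{1}{-37} = - \frac{1}{37} \approx -0.027027$)
$U{\left(f \right)} = f^{2}$
$r{\left(n \right)} = \frac{2}{3}$ ($r{\left(n \right)} = \frac{2 n}{n + 2 n} = \frac{2 n}{3 n} = 2 n \frac{1}{3 n} = \frac{2}{3}$)
$3^{3} r{\left(U{\left(2 \right)} \right)} z = 3^{3} \cdot \frac{2}{3} \left(- \frac{1}{37}\right) = 27 \cdot \frac{2}{3} \left(- \frac{1}{37}\right) = 18 \left(- \frac{1}{37}\right) = - \frac{18}{37}$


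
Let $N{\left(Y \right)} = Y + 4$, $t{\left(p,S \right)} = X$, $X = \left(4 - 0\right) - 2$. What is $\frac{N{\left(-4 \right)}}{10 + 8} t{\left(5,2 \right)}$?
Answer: $0$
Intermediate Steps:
$X = 2$ ($X = \left(4 + 0\right) - 2 = 4 - 2 = 2$)
$t{\left(p,S \right)} = 2$
$N{\left(Y \right)} = 4 + Y$
$\frac{N{\left(-4 \right)}}{10 + 8} t{\left(5,2 \right)} = \frac{4 - 4}{10 + 8} \cdot 2 = \frac{0}{18} \cdot 2 = 0 \cdot \frac{1}{18} \cdot 2 = 0 \cdot 2 = 0$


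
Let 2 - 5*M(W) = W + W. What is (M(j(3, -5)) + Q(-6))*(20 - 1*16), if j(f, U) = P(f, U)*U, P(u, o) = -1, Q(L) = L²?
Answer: 688/5 ≈ 137.60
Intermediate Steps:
j(f, U) = -U
M(W) = ⅖ - 2*W/5 (M(W) = ⅖ - (W + W)/5 = ⅖ - 2*W/5)
(M(j(3, -5)) + Q(-6))*(20 - 1*16) = ((⅖ - (-2)*(-5)/5) + (-6)²)*(20 - 1*16) = ((⅖ - ⅖*5) + 36)*(20 - 16) = ((⅖ - 2) + 36)*4 = (-8/5 + 36)*4 = (172/5)*4 = 688/5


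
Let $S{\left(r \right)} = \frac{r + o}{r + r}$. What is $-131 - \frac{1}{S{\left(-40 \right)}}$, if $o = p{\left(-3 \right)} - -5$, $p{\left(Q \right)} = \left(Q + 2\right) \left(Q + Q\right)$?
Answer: $- \frac{3879}{29} \approx -133.76$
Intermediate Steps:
$p{\left(Q \right)} = 2 Q \left(2 + Q\right)$ ($p{\left(Q \right)} = \left(2 + Q\right) 2 Q = 2 Q \left(2 + Q\right)$)
$o = 11$ ($o = 2 \left(-3\right) \left(2 - 3\right) - -5 = 2 \left(-3\right) \left(-1\right) + 5 = 6 + 5 = 11$)
$S{\left(r \right)} = \frac{11 + r}{2 r}$ ($S{\left(r \right)} = \frac{r + 11}{r + r} = \frac{11 + r}{2 r}$)
$-131 - \frac{1}{S{\left(-40 \right)}} = -131 - \frac{1}{\frac{1}{2} \frac{1}{-40} \left(11 - 40\right)} = -131 - \frac{1}{\frac{1}{2} \left(- \frac{1}{40}\right) \left(-29\right)} = -131 - \frac{1}{\frac{29}{80}} = -131 - \frac{80}{29} = - \frac{3879}{29}$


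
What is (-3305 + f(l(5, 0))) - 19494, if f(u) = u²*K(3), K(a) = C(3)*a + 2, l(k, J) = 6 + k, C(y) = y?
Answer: -21468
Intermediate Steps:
K(a) = 2 + 3*a (K(a) = 3*a + 2 = 2 + 3*a)
f(u) = 11*u² (f(u) = u²*(2 + 3*3) = u²*(2 + 9) = u²*11 = 11*u²)
(-3305 + f(l(5, 0))) - 19494 = (-3305 + 11*(6 + 5)²) - 19494 = (-3305 + 11*11²) - 19494 = (-3305 + 11*121) - 19494 = (-3305 + 1331) - 19494 = -1974 - 19494 = -21468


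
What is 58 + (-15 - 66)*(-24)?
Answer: 2002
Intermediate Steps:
58 + (-15 - 66)*(-24) = 58 - 81*(-24) = 58 + 1944 = 2002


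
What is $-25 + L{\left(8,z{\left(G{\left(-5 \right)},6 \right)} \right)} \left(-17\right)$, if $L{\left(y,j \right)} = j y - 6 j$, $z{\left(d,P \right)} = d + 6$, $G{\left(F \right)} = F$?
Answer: $-59$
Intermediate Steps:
$z{\left(d,P \right)} = 6 + d$
$L{\left(y,j \right)} = - 6 j + j y$
$-25 + L{\left(8,z{\left(G{\left(-5 \right)},6 \right)} \right)} \left(-17\right) = -25 + \left(6 - 5\right) \left(-6 + 8\right) \left(-17\right) = -25 + 1 \cdot 2 \left(-17\right) = -25 + 2 \left(-17\right) = -25 - 34 = -59$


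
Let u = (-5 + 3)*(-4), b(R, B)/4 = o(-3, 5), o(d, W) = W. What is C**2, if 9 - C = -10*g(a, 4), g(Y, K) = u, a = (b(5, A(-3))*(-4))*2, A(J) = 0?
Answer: 7921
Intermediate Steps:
b(R, B) = 20 (b(R, B) = 4*5 = 20)
u = 8 (u = -2*(-4) = 8)
a = -160 (a = (20*(-4))*2 = -80*2 = -160)
g(Y, K) = 8
C = 89 (C = 9 - (-10)*8 = 9 - 1*(-80) = 9 + 80 = 89)
C**2 = 89**2 = 7921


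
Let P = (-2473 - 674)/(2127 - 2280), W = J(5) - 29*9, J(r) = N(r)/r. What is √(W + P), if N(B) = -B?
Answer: I*√627963/51 ≈ 15.538*I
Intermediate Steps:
J(r) = -1 (J(r) = (-r)/r = -1)
W = -262 (W = -1 - 29*9 = -1 - 261 = -262)
P = 1049/51 (P = -3147/(-153) = -3147*(-1/153) = 1049/51 ≈ 20.569)
√(W + P) = √(-262 + 1049/51) = √(-12313/51) = I*√627963/51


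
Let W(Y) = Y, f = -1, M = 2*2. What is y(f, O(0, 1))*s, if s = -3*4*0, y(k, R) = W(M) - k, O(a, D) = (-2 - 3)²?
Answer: 0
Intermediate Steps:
M = 4
O(a, D) = 25 (O(a, D) = (-5)² = 25)
y(k, R) = 4 - k
s = 0 (s = -12*0 = 0)
y(f, O(0, 1))*s = (4 - 1*(-1))*0 = (4 + 1)*0 = 5*0 = 0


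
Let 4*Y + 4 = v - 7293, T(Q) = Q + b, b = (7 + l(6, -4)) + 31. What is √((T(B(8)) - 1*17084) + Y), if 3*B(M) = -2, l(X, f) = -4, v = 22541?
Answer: I*√119157/3 ≈ 115.06*I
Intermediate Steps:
B(M) = -⅔ (B(M) = (⅓)*(-2) = -⅔)
b = 34 (b = (7 - 4) + 31 = 3 + 31 = 34)
T(Q) = 34 + Q (T(Q) = Q + 34 = 34 + Q)
Y = 3811 (Y = -1 + (22541 - 7293)/4 = -1 + (¼)*15248 = -1 + 3812 = 3811)
√((T(B(8)) - 1*17084) + Y) = √(((34 - ⅔) - 1*17084) + 3811) = √((100/3 - 17084) + 3811) = √(-51152/3 + 3811) = √(-39719/3) = I*√119157/3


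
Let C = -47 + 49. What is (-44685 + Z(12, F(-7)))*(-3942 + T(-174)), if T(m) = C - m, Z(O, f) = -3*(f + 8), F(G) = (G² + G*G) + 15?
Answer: 169650768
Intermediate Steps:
F(G) = 15 + 2*G² (F(G) = (G² + G²) + 15 = 2*G² + 15 = 15 + 2*G²)
C = 2
Z(O, f) = -24 - 3*f (Z(O, f) = -3*(8 + f) = -24 - 3*f)
T(m) = 2 - m
(-44685 + Z(12, F(-7)))*(-3942 + T(-174)) = (-44685 + (-24 - 3*(15 + 2*(-7)²)))*(-3942 + (2 - 1*(-174))) = (-44685 + (-24 - 3*(15 + 2*49)))*(-3942 + (2 + 174)) = (-44685 + (-24 - 3*(15 + 98)))*(-3942 + 176) = (-44685 + (-24 - 3*113))*(-3766) = (-44685 + (-24 - 339))*(-3766) = (-44685 - 363)*(-3766) = -45048*(-3766) = 169650768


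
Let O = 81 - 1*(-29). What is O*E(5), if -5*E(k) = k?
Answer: -110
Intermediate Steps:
E(k) = -k/5
O = 110 (O = 81 + 29 = 110)
O*E(5) = 110*(-⅕*5) = 110*(-1) = -110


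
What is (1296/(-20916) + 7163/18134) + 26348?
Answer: 277602190071/10535854 ≈ 26348.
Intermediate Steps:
(1296/(-20916) + 7163/18134) + 26348 = (1296*(-1/20916) + 7163*(1/18134)) + 26348 = (-36/581 + 7163/18134) + 26348 = 3508879/10535854 + 26348 = 277602190071/10535854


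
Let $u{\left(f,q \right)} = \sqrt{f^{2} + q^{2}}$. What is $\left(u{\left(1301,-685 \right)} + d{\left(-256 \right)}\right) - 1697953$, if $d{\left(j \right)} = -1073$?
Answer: $-1699026 + \sqrt{2161826} \approx -1.6976 \cdot 10^{6}$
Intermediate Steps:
$\left(u{\left(1301,-685 \right)} + d{\left(-256 \right)}\right) - 1697953 = \left(\sqrt{1301^{2} + \left(-685\right)^{2}} - 1073\right) - 1697953 = \left(\sqrt{1692601 + 469225} - 1073\right) - 1697953 = \left(\sqrt{2161826} - 1073\right) - 1697953 = \left(-1073 + \sqrt{2161826}\right) - 1697953 = -1699026 + \sqrt{2161826}$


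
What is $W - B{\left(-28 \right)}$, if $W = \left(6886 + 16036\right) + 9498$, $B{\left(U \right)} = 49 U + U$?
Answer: $33820$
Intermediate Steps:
$B{\left(U \right)} = 50 U$
$W = 32420$ ($W = 22922 + 9498 = 32420$)
$W - B{\left(-28 \right)} = 32420 - 50 \left(-28\right) = 32420 - -1400 = 32420 + 1400 = 33820$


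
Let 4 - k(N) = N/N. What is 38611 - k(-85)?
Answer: 38608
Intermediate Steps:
k(N) = 3 (k(N) = 4 - N/N = 4 - 1*1 = 4 - 1 = 3)
38611 - k(-85) = 38611 - 1*3 = 38611 - 3 = 38608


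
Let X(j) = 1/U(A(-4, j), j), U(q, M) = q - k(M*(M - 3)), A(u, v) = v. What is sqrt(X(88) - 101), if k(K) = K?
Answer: I*sqrt(344925966)/1848 ≈ 10.05*I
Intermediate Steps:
U(q, M) = q - M*(-3 + M) (U(q, M) = q - M*(M - 3) = q - M*(-3 + M))
X(j) = 1/(j - j*(-3 + j))
sqrt(X(88) - 101) = sqrt(-1/(88*(-4 + 88)) - 101) = sqrt(-1*1/88/84 - 101) = sqrt(-1*1/88*1/84 - 101) = sqrt(-1/7392 - 101) = sqrt(-746593/7392) = I*sqrt(344925966)/1848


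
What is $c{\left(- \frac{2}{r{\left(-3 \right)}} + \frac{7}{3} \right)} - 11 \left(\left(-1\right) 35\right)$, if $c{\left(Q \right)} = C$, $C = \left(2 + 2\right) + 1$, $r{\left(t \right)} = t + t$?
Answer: $390$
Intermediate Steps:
$r{\left(t \right)} = 2 t$
$C = 5$ ($C = 4 + 1 = 5$)
$c{\left(Q \right)} = 5$
$c{\left(- \frac{2}{r{\left(-3 \right)}} + \frac{7}{3} \right)} - 11 \left(\left(-1\right) 35\right) = 5 - 11 \left(\left(-1\right) 35\right) = 5 - -385 = 5 + 385 = 390$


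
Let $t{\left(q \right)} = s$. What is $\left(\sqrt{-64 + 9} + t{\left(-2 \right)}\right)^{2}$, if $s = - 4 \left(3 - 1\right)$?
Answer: $\left(8 - i \sqrt{55}\right)^{2} \approx 9.0 - 118.66 i$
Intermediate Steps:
$s = -8$ ($s = \left(-4\right) 2 = -8$)
$t{\left(q \right)} = -8$
$\left(\sqrt{-64 + 9} + t{\left(-2 \right)}\right)^{2} = \left(\sqrt{-64 + 9} - 8\right)^{2} = \left(\sqrt{-55} - 8\right)^{2} = \left(i \sqrt{55} - 8\right)^{2} = \left(-8 + i \sqrt{55}\right)^{2}$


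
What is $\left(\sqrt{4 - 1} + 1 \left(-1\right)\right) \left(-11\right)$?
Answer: $11 - 11 \sqrt{3} \approx -8.0526$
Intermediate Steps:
$\left(\sqrt{4 - 1} + 1 \left(-1\right)\right) \left(-11\right) = \left(\sqrt{3} - 1\right) \left(-11\right) = \left(-1 + \sqrt{3}\right) \left(-11\right) = 11 - 11 \sqrt{3}$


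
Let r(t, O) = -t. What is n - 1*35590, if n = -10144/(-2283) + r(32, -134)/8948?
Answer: -181737983026/5107071 ≈ -35586.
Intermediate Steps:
n = 22673864/5107071 (n = -10144/(-2283) - 1*32/8948 = -10144*(-1/2283) - 32*1/8948 = 10144/2283 - 8/2237 = 22673864/5107071 ≈ 4.4397)
n - 1*35590 = 22673864/5107071 - 1*35590 = 22673864/5107071 - 35590 = -181737983026/5107071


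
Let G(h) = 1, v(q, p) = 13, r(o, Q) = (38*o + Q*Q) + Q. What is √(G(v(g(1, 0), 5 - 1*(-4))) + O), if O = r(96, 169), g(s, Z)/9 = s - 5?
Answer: √32379 ≈ 179.94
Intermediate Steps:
r(o, Q) = Q + Q² + 38*o (r(o, Q) = (38*o + Q²) + Q = (Q² + 38*o) + Q = Q + Q² + 38*o)
g(s, Z) = -45 + 9*s (g(s, Z) = 9*(s - 5) = 9*(-5 + s) = -45 + 9*s)
O = 32378 (O = 169 + 169² + 38*96 = 169 + 28561 + 3648 = 32378)
√(G(v(g(1, 0), 5 - 1*(-4))) + O) = √(1 + 32378) = √32379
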